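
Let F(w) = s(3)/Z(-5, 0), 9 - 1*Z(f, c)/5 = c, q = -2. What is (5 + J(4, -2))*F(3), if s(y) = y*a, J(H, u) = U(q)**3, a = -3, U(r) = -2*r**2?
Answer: 507/5 ≈ 101.40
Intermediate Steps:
Z(f, c) = 45 - 5*c
J(H, u) = -512 (J(H, u) = (-2*(-2)**2)**3 = (-2*4)**3 = (-8)**3 = -512)
s(y) = -3*y (s(y) = y*(-3) = -3*y)
F(w) = -1/5 (F(w) = (-3*3)/(45 - 5*0) = -9/(45 + 0) = -9/45 = -9*1/45 = -1/5)
(5 + J(4, -2))*F(3) = (5 - 512)*(-1/5) = -507*(-1/5) = 507/5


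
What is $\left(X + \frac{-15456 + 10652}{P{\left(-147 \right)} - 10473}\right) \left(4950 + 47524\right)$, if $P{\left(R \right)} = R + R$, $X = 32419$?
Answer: $\frac{18316583727898}{10767} \approx 1.7012 \cdot 10^{9}$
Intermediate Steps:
$P{\left(R \right)} = 2 R$
$\left(X + \frac{-15456 + 10652}{P{\left(-147 \right)} - 10473}\right) \left(4950 + 47524\right) = \left(32419 + \frac{-15456 + 10652}{2 \left(-147\right) - 10473}\right) \left(4950 + 47524\right) = \left(32419 - \frac{4804}{-294 - 10473}\right) 52474 = \left(32419 - \frac{4804}{-10767}\right) 52474 = \left(32419 - - \frac{4804}{10767}\right) 52474 = \left(32419 + \frac{4804}{10767}\right) 52474 = \frac{349060177}{10767} \cdot 52474 = \frac{18316583727898}{10767}$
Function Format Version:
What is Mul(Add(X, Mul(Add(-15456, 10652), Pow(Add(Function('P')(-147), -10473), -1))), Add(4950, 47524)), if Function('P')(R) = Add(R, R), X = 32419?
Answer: Rational(18316583727898, 10767) ≈ 1.7012e+9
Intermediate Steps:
Function('P')(R) = Mul(2, R)
Mul(Add(X, Mul(Add(-15456, 10652), Pow(Add(Function('P')(-147), -10473), -1))), Add(4950, 47524)) = Mul(Add(32419, Mul(Add(-15456, 10652), Pow(Add(Mul(2, -147), -10473), -1))), Add(4950, 47524)) = Mul(Add(32419, Mul(-4804, Pow(Add(-294, -10473), -1))), 52474) = Mul(Add(32419, Mul(-4804, Pow(-10767, -1))), 52474) = Mul(Add(32419, Mul(-4804, Rational(-1, 10767))), 52474) = Mul(Add(32419, Rational(4804, 10767)), 52474) = Mul(Rational(349060177, 10767), 52474) = Rational(18316583727898, 10767)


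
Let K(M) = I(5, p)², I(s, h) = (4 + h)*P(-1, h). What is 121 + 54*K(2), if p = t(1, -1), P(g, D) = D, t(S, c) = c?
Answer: 607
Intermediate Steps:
p = -1
I(s, h) = h*(4 + h) (I(s, h) = (4 + h)*h = h*(4 + h))
K(M) = 9 (K(M) = (-(4 - 1))² = (-1*3)² = (-3)² = 9)
121 + 54*K(2) = 121 + 54*9 = 121 + 486 = 607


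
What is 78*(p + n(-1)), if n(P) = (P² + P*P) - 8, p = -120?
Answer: -9828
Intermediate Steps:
n(P) = -8 + 2*P² (n(P) = (P² + P²) - 8 = 2*P² - 8 = -8 + 2*P²)
78*(p + n(-1)) = 78*(-120 + (-8 + 2*(-1)²)) = 78*(-120 + (-8 + 2*1)) = 78*(-120 + (-8 + 2)) = 78*(-120 - 6) = 78*(-126) = -9828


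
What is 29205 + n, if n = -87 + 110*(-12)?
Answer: 27798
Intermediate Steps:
n = -1407 (n = -87 - 1320 = -1407)
29205 + n = 29205 - 1407 = 27798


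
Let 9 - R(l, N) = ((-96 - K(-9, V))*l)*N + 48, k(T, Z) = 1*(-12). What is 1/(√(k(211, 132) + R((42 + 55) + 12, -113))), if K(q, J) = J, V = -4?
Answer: -I*√1133215/1133215 ≈ -0.00093939*I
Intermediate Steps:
k(T, Z) = -12
R(l, N) = -39 + 92*N*l (R(l, N) = 9 - (((-96 - 1*(-4))*l)*N + 48) = 9 - (((-96 + 4)*l)*N + 48) = 9 - ((-92*l)*N + 48) = 9 - (-92*N*l + 48) = 9 - (48 - 92*N*l) = 9 + (-48 + 92*N*l) = -39 + 92*N*l)
1/(√(k(211, 132) + R((42 + 55) + 12, -113))) = 1/(√(-12 + (-39 + 92*(-113)*((42 + 55) + 12)))) = 1/(√(-12 + (-39 + 92*(-113)*(97 + 12)))) = 1/(√(-12 + (-39 + 92*(-113)*109))) = 1/(√(-12 + (-39 - 1133164))) = 1/(√(-12 - 1133203)) = 1/(√(-1133215)) = 1/(I*√1133215) = -I*√1133215/1133215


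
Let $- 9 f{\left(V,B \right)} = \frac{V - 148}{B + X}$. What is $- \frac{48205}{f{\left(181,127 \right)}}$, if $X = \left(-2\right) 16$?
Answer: $\frac{13738425}{11} \approx 1.2489 \cdot 10^{6}$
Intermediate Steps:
$X = -32$
$f{\left(V,B \right)} = - \frac{-148 + V}{9 \left(-32 + B\right)}$ ($f{\left(V,B \right)} = - \frac{\left(V - 148\right) \frac{1}{B - 32}}{9} = - \frac{\left(-148 + V\right) \frac{1}{-32 + B}}{9} = - \frac{\frac{1}{-32 + B} \left(-148 + V\right)}{9} = - \frac{-148 + V}{9 \left(-32 + B\right)}$)
$- \frac{48205}{f{\left(181,127 \right)}} = - \frac{48205}{\frac{1}{9} \frac{1}{-32 + 127} \left(148 - 181\right)} = - \frac{48205}{\frac{1}{9} \cdot \frac{1}{95} \left(148 - 181\right)} = - \frac{48205}{\frac{1}{9} \cdot \frac{1}{95} \left(-33\right)} = - \frac{48205}{- \frac{11}{285}} = \left(-48205\right) \left(- \frac{285}{11}\right) = \frac{13738425}{11}$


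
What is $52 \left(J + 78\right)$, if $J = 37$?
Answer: $5980$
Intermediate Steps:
$52 \left(J + 78\right) = 52 \left(37 + 78\right) = 52 \cdot 115 = 5980$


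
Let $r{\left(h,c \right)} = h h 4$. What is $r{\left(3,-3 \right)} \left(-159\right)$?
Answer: $-5724$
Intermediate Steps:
$r{\left(h,c \right)} = 4 h^{2}$ ($r{\left(h,c \right)} = h^{2} \cdot 4 = 4 h^{2}$)
$r{\left(3,-3 \right)} \left(-159\right) = 4 \cdot 3^{2} \left(-159\right) = 4 \cdot 9 \left(-159\right) = 36 \left(-159\right) = -5724$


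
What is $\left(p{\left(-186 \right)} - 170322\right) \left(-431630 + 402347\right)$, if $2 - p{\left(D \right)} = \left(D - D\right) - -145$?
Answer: $4991726595$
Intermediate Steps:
$p{\left(D \right)} = -143$ ($p{\left(D \right)} = 2 - \left(\left(D - D\right) - -145\right) = 2 - \left(0 + 145\right) = 2 - 145 = -143$)
$\left(p{\left(-186 \right)} - 170322\right) \left(-431630 + 402347\right) = \left(-143 - 170322\right) \left(-431630 + 402347\right) = \left(-170465\right) \left(-29283\right) = 4991726595$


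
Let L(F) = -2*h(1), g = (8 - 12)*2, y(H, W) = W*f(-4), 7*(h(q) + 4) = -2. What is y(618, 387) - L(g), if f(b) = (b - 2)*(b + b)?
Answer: 129972/7 ≈ 18567.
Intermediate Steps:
f(b) = 2*b*(-2 + b) (f(b) = (-2 + b)*(2*b) = 2*b*(-2 + b))
h(q) = -30/7 (h(q) = -4 + (1/7)*(-2) = -4 - 2/7 = -30/7)
y(H, W) = 48*W (y(H, W) = W*(2*(-4)*(-2 - 4)) = W*(2*(-4)*(-6)) = W*48 = 48*W)
g = -8 (g = -4*2 = -8)
L(F) = 60/7 (L(F) = -2*(-30/7) = 60/7)
y(618, 387) - L(g) = 48*387 - 1*60/7 = 18576 - 60/7 = 129972/7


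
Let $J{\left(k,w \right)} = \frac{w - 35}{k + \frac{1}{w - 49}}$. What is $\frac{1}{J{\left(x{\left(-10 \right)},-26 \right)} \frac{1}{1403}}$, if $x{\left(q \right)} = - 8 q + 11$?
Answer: $- \frac{156952}{75} \approx -2092.7$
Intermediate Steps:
$x{\left(q \right)} = 11 - 8 q$
$J{\left(k,w \right)} = \frac{-35 + w}{k + \frac{1}{-49 + w}}$
$\frac{1}{J{\left(x{\left(-10 \right)},-26 \right)} \frac{1}{1403}} = \frac{1}{\frac{1715 + \left(-26\right)^{2} - -2184}{1 - 49 \left(11 - -80\right) + \left(11 - -80\right) \left(-26\right)} \frac{1}{1403}} = \frac{1}{\frac{1715 + 676 + 2184}{1 - 49 \left(11 + 80\right) + \left(11 + 80\right) \left(-26\right)} \frac{1}{1403}} = \frac{1}{\frac{1}{1 - 4459 + 91 \left(-26\right)} 4575 \cdot \frac{1}{1403}} = \frac{1}{\frac{1}{1 - 4459 - 2366} \cdot 4575 \cdot \frac{1}{1403}} = \frac{1}{\frac{1}{-6824} \cdot 4575 \cdot \frac{1}{1403}} = \frac{1}{\left(- \frac{1}{6824}\right) 4575 \cdot \frac{1}{1403}} = \frac{1}{\left(- \frac{4575}{6824}\right) \frac{1}{1403}} = \frac{1}{- \frac{75}{156952}} = - \frac{156952}{75}$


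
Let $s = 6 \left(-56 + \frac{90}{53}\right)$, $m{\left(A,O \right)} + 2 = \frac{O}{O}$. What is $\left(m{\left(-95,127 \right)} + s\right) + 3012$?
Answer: $\frac{142315}{53} \approx 2685.2$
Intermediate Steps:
$m{\left(A,O \right)} = -1$ ($m{\left(A,O \right)} = -2 + \frac{O}{O} = -2 + 1 = -1$)
$s = - \frac{17268}{53}$ ($s = 6 \left(-56 + 90 \cdot \frac{1}{53}\right) = 6 \left(-56 + \frac{90}{53}\right) = 6 \left(- \frac{2878}{53}\right) = - \frac{17268}{53} \approx -325.81$)
$\left(m{\left(-95,127 \right)} + s\right) + 3012 = \left(-1 - \frac{17268}{53}\right) + 3012 = - \frac{17321}{53} + 3012 = \frac{142315}{53}$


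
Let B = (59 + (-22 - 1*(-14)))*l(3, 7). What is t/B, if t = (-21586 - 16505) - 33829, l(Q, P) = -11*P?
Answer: 71920/3927 ≈ 18.314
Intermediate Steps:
t = -71920 (t = -38091 - 33829 = -71920)
B = -3927 (B = (59 + (-22 - 1*(-14)))*(-11*7) = (59 + (-22 + 14))*(-77) = (59 - 8)*(-77) = 51*(-77) = -3927)
t/B = -71920/(-3927) = -71920*(-1/3927) = 71920/3927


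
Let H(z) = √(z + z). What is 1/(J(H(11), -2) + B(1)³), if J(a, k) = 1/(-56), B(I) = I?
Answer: 56/55 ≈ 1.0182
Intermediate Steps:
H(z) = √2*√z (H(z) = √(2*z) = √2*√z)
J(a, k) = -1/56
1/(J(H(11), -2) + B(1)³) = 1/(-1/56 + 1³) = 1/(-1/56 + 1) = 1/(55/56) = 56/55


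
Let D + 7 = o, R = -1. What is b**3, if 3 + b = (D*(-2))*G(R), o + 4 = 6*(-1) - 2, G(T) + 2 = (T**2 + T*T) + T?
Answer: -68921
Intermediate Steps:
G(T) = -2 + T + 2*T**2 (G(T) = -2 + ((T**2 + T*T) + T) = -2 + ((T**2 + T**2) + T) = -2 + (2*T**2 + T) = -2 + (T + 2*T**2) = -2 + T + 2*T**2)
o = -12 (o = -4 + (6*(-1) - 2) = -4 + (-6 - 2) = -4 - 8 = -12)
D = -19 (D = -7 - 12 = -19)
b = -41 (b = -3 + (-19*(-2))*(-2 - 1 + 2*(-1)**2) = -3 + 38*(-2 - 1 + 2*1) = -3 + 38*(-2 - 1 + 2) = -3 + 38*(-1) = -3 - 38 = -41)
b**3 = (-41)**3 = -68921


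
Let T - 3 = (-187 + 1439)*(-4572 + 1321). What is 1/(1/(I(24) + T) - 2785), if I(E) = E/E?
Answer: -4070248/11335640681 ≈ -0.00035907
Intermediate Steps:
I(E) = 1
T = -4070249 (T = 3 + (-187 + 1439)*(-4572 + 1321) = 3 + 1252*(-3251) = 3 - 4070252 = -4070249)
1/(1/(I(24) + T) - 2785) = 1/(1/(1 - 4070249) - 2785) = 1/(1/(-4070248) - 2785) = 1/(-1/4070248 - 2785) = 1/(-11335640681/4070248) = -4070248/11335640681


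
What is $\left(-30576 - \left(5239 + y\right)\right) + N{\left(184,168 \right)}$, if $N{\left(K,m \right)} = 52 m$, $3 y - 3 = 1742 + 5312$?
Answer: $- \frac{88294}{3} \approx -29431.0$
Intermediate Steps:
$y = \frac{7057}{3}$ ($y = 1 + \frac{1742 + 5312}{3} = 1 + \frac{1}{3} \cdot 7054 = 1 + \frac{7054}{3} = \frac{7057}{3} \approx 2352.3$)
$\left(-30576 - \left(5239 + y\right)\right) + N{\left(184,168 \right)} = \left(-30576 - \frac{22774}{3}\right) + 52 \cdot 168 = \left(-30576 - \frac{22774}{3}\right) + 8736 = - \frac{114502}{3} + 8736 = - \frac{88294}{3}$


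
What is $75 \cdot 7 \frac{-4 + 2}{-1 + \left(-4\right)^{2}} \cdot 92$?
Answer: $-6440$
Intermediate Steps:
$75 \cdot 7 \frac{-4 + 2}{-1 + \left(-4\right)^{2}} \cdot 92 = 75 \cdot 7 \left(- \frac{2}{-1 + 16}\right) 92 = 75 \cdot 7 \left(- \frac{2}{15}\right) 92 = 75 \left(- \frac{14}{15}\right) 92 = \left(-70\right) 92 = -6440$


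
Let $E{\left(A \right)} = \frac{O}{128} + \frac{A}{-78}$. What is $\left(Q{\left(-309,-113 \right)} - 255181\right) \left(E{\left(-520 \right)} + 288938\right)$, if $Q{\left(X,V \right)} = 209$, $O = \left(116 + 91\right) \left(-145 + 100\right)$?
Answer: $- \frac{7070807458601}{96} \approx -7.3654 \cdot 10^{10}$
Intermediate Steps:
$O = -9315$ ($O = 207 \left(-45\right) = -9315$)
$E{\left(A \right)} = - \frac{9315}{128} - \frac{A}{78}$ ($E{\left(A \right)} = - \frac{9315}{128} + \frac{A}{-78} = \left(-9315\right) \frac{1}{128} + A \left(- \frac{1}{78}\right) = - \frac{9315}{128} - \frac{A}{78}$)
$\left(Q{\left(-309,-113 \right)} - 255181\right) \left(E{\left(-520 \right)} + 288938\right) = \left(209 - 255181\right) \left(\left(- \frac{9315}{128} - - \frac{20}{3}\right) + 288938\right) = - 254972 \left(\left(- \frac{9315}{128} + \frac{20}{3}\right) + 288938\right) = - 254972 \left(- \frac{25385}{384} + 288938\right) = \left(-254972\right) \frac{110926807}{384} = - \frac{7070807458601}{96}$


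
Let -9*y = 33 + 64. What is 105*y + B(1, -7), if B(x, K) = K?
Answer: -3416/3 ≈ -1138.7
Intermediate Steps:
y = -97/9 (y = -(33 + 64)/9 = -⅑*97 = -97/9 ≈ -10.778)
105*y + B(1, -7) = 105*(-97/9) - 7 = -3395/3 - 7 = -3416/3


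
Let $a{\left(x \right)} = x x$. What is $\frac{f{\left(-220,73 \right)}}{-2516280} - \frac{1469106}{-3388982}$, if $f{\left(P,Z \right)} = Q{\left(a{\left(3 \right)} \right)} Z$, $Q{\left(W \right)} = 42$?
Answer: $\frac{307190952239}{710635635580} \approx 0.43228$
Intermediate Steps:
$a{\left(x \right)} = x^{2}$
$f{\left(P,Z \right)} = 42 Z$
$\frac{f{\left(-220,73 \right)}}{-2516280} - \frac{1469106}{-3388982} = \frac{42 \cdot 73}{-2516280} - \frac{1469106}{-3388982} = 3066 \left(- \frac{1}{2516280}\right) - - \frac{734553}{1694491} = - \frac{511}{419380} + \frac{734553}{1694491} = \frac{307190952239}{710635635580}$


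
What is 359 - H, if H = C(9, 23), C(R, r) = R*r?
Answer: 152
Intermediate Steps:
H = 207 (H = 9*23 = 207)
359 - H = 359 - 1*207 = 359 - 207 = 152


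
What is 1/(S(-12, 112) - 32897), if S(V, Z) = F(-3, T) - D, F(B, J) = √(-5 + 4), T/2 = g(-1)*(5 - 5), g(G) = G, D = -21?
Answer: -32876/1080831377 - I/1080831377 ≈ -3.0417e-5 - 9.2521e-10*I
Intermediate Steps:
T = 0 (T = 2*(-(5 - 5)) = 2*(-1*0) = 2*0 = 0)
F(B, J) = I (F(B, J) = √(-1) = I)
S(V, Z) = 21 + I (S(V, Z) = I - (-21) = I - 1*(-21) = I + 21 = 21 + I)
1/(S(-12, 112) - 32897) = 1/((21 + I) - 32897) = 1/(-32876 + I) = (-32876 - I)/1080831377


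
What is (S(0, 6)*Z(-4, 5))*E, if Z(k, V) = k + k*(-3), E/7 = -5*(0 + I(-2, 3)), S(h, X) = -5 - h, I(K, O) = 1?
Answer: 1400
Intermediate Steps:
E = -35 (E = 7*(-5*(0 + 1)) = 7*(-5*1) = 7*(-5) = -35)
Z(k, V) = -2*k (Z(k, V) = k - 3*k = -2*k)
(S(0, 6)*Z(-4, 5))*E = ((-5 - 1*0)*(-2*(-4)))*(-35) = ((-5 + 0)*8)*(-35) = -5*8*(-35) = -40*(-35) = 1400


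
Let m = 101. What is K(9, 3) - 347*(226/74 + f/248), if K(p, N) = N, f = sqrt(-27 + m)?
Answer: -39100/37 - 347*sqrt(74)/248 ≈ -1068.8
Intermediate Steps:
f = sqrt(74) (f = sqrt(-27 + 101) = sqrt(74) ≈ 8.6023)
K(9, 3) - 347*(226/74 + f/248) = 3 - 347*(226/74 + sqrt(74)/248) = 3 - 347*(226*(1/74) + sqrt(74)*(1/248)) = 3 - 347*(113/37 + sqrt(74)/248) = 3 + (-39211/37 - 347*sqrt(74)/248) = -39100/37 - 347*sqrt(74)/248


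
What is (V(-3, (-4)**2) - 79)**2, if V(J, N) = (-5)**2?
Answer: 2916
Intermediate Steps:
V(J, N) = 25
(V(-3, (-4)**2) - 79)**2 = (25 - 79)**2 = (-54)**2 = 2916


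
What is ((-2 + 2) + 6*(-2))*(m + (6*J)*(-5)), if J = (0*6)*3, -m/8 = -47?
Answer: -4512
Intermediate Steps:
m = 376 (m = -8*(-47) = 376)
J = 0 (J = 0*3 = 0)
((-2 + 2) + 6*(-2))*(m + (6*J)*(-5)) = ((-2 + 2) + 6*(-2))*(376 + (6*0)*(-5)) = (0 - 12)*(376 + 0*(-5)) = -12*(376 + 0) = -12*376 = -4512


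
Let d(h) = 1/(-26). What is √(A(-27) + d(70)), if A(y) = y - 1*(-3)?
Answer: 25*I*√26/26 ≈ 4.9029*I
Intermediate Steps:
d(h) = -1/26
A(y) = 3 + y (A(y) = y + 3 = 3 + y)
√(A(-27) + d(70)) = √((3 - 27) - 1/26) = √(-24 - 1/26) = √(-625/26) = 25*I*√26/26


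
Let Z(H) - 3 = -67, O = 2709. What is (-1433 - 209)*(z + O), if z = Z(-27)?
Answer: -4343090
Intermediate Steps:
Z(H) = -64 (Z(H) = 3 - 67 = -64)
z = -64
(-1433 - 209)*(z + O) = (-1433 - 209)*(-64 + 2709) = -1642*2645 = -4343090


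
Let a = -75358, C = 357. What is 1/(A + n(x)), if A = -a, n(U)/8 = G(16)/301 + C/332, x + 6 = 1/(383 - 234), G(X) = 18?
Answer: 24983/1882895780 ≈ 1.3268e-5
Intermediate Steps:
x = -893/149 (x = -6 + 1/(383 - 234) = -6 + 1/149 = -893/149 ≈ -5.9933)
n(U) = 226866/24983 (n(U) = 8*(18/301 + 357/332) = 8*(113433/99932) = 226866/24983)
A = 75358 (A = -1*(-75358) = 75358)
1/(A + n(x)) = 1/(75358 + 226866/24983) = 1/(1882895780/24983) = 24983/1882895780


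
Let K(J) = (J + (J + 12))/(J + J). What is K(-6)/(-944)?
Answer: 0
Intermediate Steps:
K(J) = (12 + 2*J)/(2*J) (K(J) = (J + (12 + J))/((2*J)) = (12 + 2*J)*(1/(2*J)) = (12 + 2*J)/(2*J))
K(-6)/(-944) = ((6 - 6)/(-6))/(-944) = -1/6*0*(-1/944) = 0*(-1/944) = 0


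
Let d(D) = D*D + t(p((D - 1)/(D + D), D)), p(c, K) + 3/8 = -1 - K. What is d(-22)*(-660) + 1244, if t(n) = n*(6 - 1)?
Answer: -772517/2 ≈ -3.8626e+5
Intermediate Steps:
p(c, K) = -11/8 - K (p(c, K) = -3/8 + (-1 - K) = -11/8 - K)
t(n) = 5*n (t(n) = n*5 = 5*n)
d(D) = -55/8 + D**2 - 5*D (d(D) = D*D + 5*(-11/8 - D) = D**2 + (-55/8 - 5*D) = -55/8 + D**2 - 5*D)
d(-22)*(-660) + 1244 = (-55/8 + (-22)**2 - 5*(-22))*(-660) + 1244 = (-55/8 + 484 + 110)*(-660) + 1244 = (4697/8)*(-660) + 1244 = -775005/2 + 1244 = -772517/2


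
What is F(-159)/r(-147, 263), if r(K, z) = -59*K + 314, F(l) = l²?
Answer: 25281/8987 ≈ 2.8131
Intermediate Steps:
r(K, z) = 314 - 59*K
F(-159)/r(-147, 263) = (-159)²/(314 - 59*(-147)) = 25281/(314 + 8673) = 25281/8987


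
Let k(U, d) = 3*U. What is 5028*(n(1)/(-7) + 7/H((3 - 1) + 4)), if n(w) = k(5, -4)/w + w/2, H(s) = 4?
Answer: -16341/7 ≈ -2334.4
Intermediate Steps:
n(w) = w/2 + 15/w (n(w) = (3*5)/w + w/2 = 15/w + w*(½) = 15/w + w/2 = w/2 + 15/w)
5028*(n(1)/(-7) + 7/H((3 - 1) + 4)) = 5028*(((½)*1 + 15/1)/(-7) + 7/4) = 5028*((½ + 15*1)*(-⅐) + 7*(¼)) = 5028*((½ + 15)*(-⅐) + 7/4) = 5028*((31/2)*(-⅐) + 7/4) = 5028*(-31/14 + 7/4) = 5028*(-13/28) = -16341/7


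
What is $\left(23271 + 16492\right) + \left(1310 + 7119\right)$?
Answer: $48192$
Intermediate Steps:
$\left(23271 + 16492\right) + \left(1310 + 7119\right) = 39763 + 8429 = 48192$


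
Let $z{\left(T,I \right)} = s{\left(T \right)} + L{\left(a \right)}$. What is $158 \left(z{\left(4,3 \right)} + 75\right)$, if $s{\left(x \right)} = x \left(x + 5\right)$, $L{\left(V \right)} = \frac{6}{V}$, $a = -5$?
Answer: $\frac{86742}{5} \approx 17348.0$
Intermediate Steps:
$s{\left(x \right)} = x \left(5 + x\right)$
$z{\left(T,I \right)} = - \frac{6}{5} + T \left(5 + T\right)$ ($z{\left(T,I \right)} = T \left(5 + T\right) + \frac{6}{-5} = T \left(5 + T\right) + 6 \left(- \frac{1}{5}\right) = T \left(5 + T\right) - \frac{6}{5} = - \frac{6}{5} + T \left(5 + T\right)$)
$158 \left(z{\left(4,3 \right)} + 75\right) = 158 \left(\left(- \frac{6}{5} + 4 \left(5 + 4\right)\right) + 75\right) = 158 \left(\left(- \frac{6}{5} + 4 \cdot 9\right) + 75\right) = 158 \left(\left(- \frac{6}{5} + 36\right) + 75\right) = 158 \left(\frac{174}{5} + 75\right) = 158 \cdot \frac{549}{5} = \frac{86742}{5}$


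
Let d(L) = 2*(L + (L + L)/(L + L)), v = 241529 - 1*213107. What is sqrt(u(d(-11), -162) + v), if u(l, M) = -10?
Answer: 2*sqrt(7103) ≈ 168.56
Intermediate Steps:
v = 28422 (v = 241529 - 213107 = 28422)
d(L) = 2 + 2*L (d(L) = 2*(L + (2*L)/((2*L))) = 2*(L + (2*L)*(1/(2*L))) = 2*(L + 1) = 2*(1 + L) = 2 + 2*L)
sqrt(u(d(-11), -162) + v) = sqrt(-10 + 28422) = sqrt(28412) = 2*sqrt(7103)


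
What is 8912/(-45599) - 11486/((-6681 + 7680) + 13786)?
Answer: -655514034/674181215 ≈ -0.97231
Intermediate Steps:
8912/(-45599) - 11486/((-6681 + 7680) + 13786) = 8912*(-1/45599) - 11486/(999 + 13786) = -8912/45599 - 11486/14785 = -655514034/674181215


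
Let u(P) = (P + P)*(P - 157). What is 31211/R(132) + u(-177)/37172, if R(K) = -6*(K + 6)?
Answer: -11546477/334548 ≈ -34.514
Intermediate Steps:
u(P) = 2*P*(-157 + P) (u(P) = (2*P)*(-157 + P) = 2*P*(-157 + P))
R(K) = -36 - 6*K (R(K) = -6*(6 + K) = -36 - 6*K)
31211/R(132) + u(-177)/37172 = 31211/(-36 - 6*132) + (2*(-177)*(-157 - 177))/37172 = 31211/(-36 - 792) + (2*(-177)*(-334))*(1/37172) = 31211/(-828) + 118236*(1/37172) = 31211*(-1/828) + 29559/9293 = -1357/36 + 29559/9293 = -11546477/334548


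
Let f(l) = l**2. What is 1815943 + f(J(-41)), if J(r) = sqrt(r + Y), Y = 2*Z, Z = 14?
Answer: 1815930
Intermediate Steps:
Y = 28 (Y = 2*14 = 28)
J(r) = sqrt(28 + r) (J(r) = sqrt(r + 28) = sqrt(28 + r))
1815943 + f(J(-41)) = 1815943 + (sqrt(28 - 41))**2 = 1815943 + (sqrt(-13))**2 = 1815943 + (I*sqrt(13))**2 = 1815943 - 13 = 1815930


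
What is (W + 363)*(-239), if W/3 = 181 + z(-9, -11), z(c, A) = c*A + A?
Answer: -279630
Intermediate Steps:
z(c, A) = A + A*c (z(c, A) = A*c + A = A + A*c)
W = 807 (W = 3*(181 - 11*(1 - 9)) = 3*(181 - 11*(-8)) = 3*(181 + 88) = 3*269 = 807)
(W + 363)*(-239) = (807 + 363)*(-239) = 1170*(-239) = -279630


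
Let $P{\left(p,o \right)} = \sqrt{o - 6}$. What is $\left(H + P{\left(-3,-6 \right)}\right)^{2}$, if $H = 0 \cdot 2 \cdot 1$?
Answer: $-12$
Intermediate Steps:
$P{\left(p,o \right)} = \sqrt{-6 + o}$
$H = 0$ ($H = 0 \cdot 2 = 0$)
$\left(H + P{\left(-3,-6 \right)}\right)^{2} = \left(0 + \sqrt{-6 - 6}\right)^{2} = \left(0 + \sqrt{-12}\right)^{2} = \left(0 + 2 i \sqrt{3}\right)^{2} = \left(2 i \sqrt{3}\right)^{2} = -12$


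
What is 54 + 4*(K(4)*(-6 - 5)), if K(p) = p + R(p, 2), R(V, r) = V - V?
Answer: -122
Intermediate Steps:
R(V, r) = 0
K(p) = p (K(p) = p + 0 = p)
54 + 4*(K(4)*(-6 - 5)) = 54 + 4*(4*(-6 - 5)) = 54 + 4*(4*(-11)) = 54 + 4*(-44) = 54 - 176 = -122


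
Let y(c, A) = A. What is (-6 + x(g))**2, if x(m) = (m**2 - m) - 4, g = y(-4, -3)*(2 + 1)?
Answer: 6400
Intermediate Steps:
g = -9 (g = -3*(2 + 1) = -3*3 = -9)
x(m) = -4 + m**2 - m
(-6 + x(g))**2 = (-6 + (-4 + (-9)**2 - 1*(-9)))**2 = (-6 + (-4 + 81 + 9))**2 = (-6 + 86)**2 = 80**2 = 6400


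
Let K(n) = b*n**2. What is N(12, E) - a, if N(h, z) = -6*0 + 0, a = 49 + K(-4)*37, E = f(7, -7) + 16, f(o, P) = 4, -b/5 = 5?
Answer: 14751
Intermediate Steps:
b = -25 (b = -5*5 = -25)
K(n) = -25*n**2
E = 20 (E = 4 + 16 = 20)
a = -14751 (a = 49 - 25*(-4)**2*37 = 49 - 25*16*37 = 49 - 400*37 = 49 - 14800 = -14751)
N(h, z) = 0 (N(h, z) = 0 + 0 = 0)
N(12, E) - a = 0 - 1*(-14751) = 0 + 14751 = 14751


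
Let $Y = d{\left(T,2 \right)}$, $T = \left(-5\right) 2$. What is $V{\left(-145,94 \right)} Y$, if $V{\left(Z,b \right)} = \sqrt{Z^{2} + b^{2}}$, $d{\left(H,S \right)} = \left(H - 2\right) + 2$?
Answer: $- 10 \sqrt{29861} \approx -1728.0$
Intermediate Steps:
$T = -10$
$d{\left(H,S \right)} = H$ ($d{\left(H,S \right)} = \left(-2 + H\right) + 2 = H$)
$Y = -10$
$V{\left(-145,94 \right)} Y = \sqrt{\left(-145\right)^{2} + 94^{2}} \left(-10\right) = \sqrt{21025 + 8836} \left(-10\right) = \sqrt{29861} \left(-10\right) = - 10 \sqrt{29861}$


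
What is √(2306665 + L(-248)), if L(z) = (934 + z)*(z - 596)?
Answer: √1727681 ≈ 1314.4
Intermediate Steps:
L(z) = (-596 + z)*(934 + z) (L(z) = (934 + z)*(-596 + z) = (-596 + z)*(934 + z))
√(2306665 + L(-248)) = √(2306665 + (-556664 + (-248)² + 338*(-248))) = √(2306665 + (-556664 + 61504 - 83824)) = √(2306665 - 578984) = √1727681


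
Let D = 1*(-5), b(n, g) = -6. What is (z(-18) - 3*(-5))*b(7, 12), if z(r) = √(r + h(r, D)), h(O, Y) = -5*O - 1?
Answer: -90 - 6*√71 ≈ -140.56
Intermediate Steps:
D = -5
h(O, Y) = -1 - 5*O
z(r) = √(-1 - 4*r) (z(r) = √(r + (-1 - 5*r)) = √(-1 - 4*r))
(z(-18) - 3*(-5))*b(7, 12) = (√(-1 - 4*(-18)) - 3*(-5))*(-6) = (√(-1 + 72) + 15)*(-6) = (√71 + 15)*(-6) = (15 + √71)*(-6) = -90 - 6*√71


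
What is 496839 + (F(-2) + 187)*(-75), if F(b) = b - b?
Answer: 482814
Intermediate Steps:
F(b) = 0
496839 + (F(-2) + 187)*(-75) = 496839 + (0 + 187)*(-75) = 496839 + 187*(-75) = 496839 - 14025 = 482814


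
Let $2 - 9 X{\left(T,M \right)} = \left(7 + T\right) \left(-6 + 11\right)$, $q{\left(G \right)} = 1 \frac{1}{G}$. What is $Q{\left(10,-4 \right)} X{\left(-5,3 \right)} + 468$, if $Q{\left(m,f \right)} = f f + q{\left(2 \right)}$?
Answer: $\frac{1360}{3} \approx 453.33$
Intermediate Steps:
$q{\left(G \right)} = \frac{1}{G}$
$X{\left(T,M \right)} = - \frac{11}{3} - \frac{5 T}{9}$ ($X{\left(T,M \right)} = \frac{2}{9} - \frac{\left(7 + T\right) \left(-6 + 11\right)}{9} = \frac{2}{9} - \frac{\left(7 + T\right) 5}{9} = \frac{2}{9} - \frac{35 + 5 T}{9} = \frac{2}{9} - \left(\frac{35}{9} + \frac{5 T}{9}\right) = - \frac{11}{3} - \frac{5 T}{9}$)
$Q{\left(m,f \right)} = \frac{1}{2} + f^{2}$ ($Q{\left(m,f \right)} = f f + \frac{1}{2} = f^{2} + \frac{1}{2} = \frac{1}{2} + f^{2}$)
$Q{\left(10,-4 \right)} X{\left(-5,3 \right)} + 468 = \left(\frac{1}{2} + \left(-4\right)^{2}\right) \left(- \frac{11}{3} - - \frac{25}{9}\right) + 468 = \left(\frac{1}{2} + 16\right) \left(- \frac{11}{3} + \frac{25}{9}\right) + 468 = \frac{33}{2} \left(- \frac{8}{9}\right) + 468 = - \frac{44}{3} + 468 = \frac{1360}{3}$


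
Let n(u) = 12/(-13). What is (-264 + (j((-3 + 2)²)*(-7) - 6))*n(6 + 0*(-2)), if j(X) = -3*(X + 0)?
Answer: 2988/13 ≈ 229.85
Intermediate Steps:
n(u) = -12/13 (n(u) = 12*(-1/13) = -12/13)
j(X) = -3*X
(-264 + (j((-3 + 2)²)*(-7) - 6))*n(6 + 0*(-2)) = (-264 + (-3*(-3 + 2)²*(-7) - 6))*(-12/13) = (-264 + (-3*(-1)²*(-7) - 6))*(-12/13) = (-264 + (-3*1*(-7) - 6))*(-12/13) = (-264 + (-3*(-7) - 6))*(-12/13) = (-264 + (21 - 6))*(-12/13) = (-264 + 15)*(-12/13) = -249*(-12/13) = 2988/13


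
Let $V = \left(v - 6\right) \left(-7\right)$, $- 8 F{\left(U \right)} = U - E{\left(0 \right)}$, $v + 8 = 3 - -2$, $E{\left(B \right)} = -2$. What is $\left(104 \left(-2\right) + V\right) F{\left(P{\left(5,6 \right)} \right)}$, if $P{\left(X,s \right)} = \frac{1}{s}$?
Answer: $\frac{1885}{48} \approx 39.271$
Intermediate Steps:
$v = -3$ ($v = -8 + \left(3 - -2\right) = -8 + \left(3 + 2\right) = -8 + 5 = -3$)
$F{\left(U \right)} = - \frac{1}{4} - \frac{U}{8}$ ($F{\left(U \right)} = - \frac{U - -2}{8} = - \frac{U + 2}{8} = - \frac{2 + U}{8} = - \frac{1}{4} - \frac{U}{8}$)
$V = 63$ ($V = \left(-3 - 6\right) \left(-7\right) = \left(-9\right) \left(-7\right) = 63$)
$\left(104 \left(-2\right) + V\right) F{\left(P{\left(5,6 \right)} \right)} = \left(104 \left(-2\right) + 63\right) \left(- \frac{1}{4} - \frac{1}{8 \cdot 6}\right) = \left(-208 + 63\right) \left(- \frac{1}{4} - \frac{1}{48}\right) = - 145 \left(- \frac{1}{4} - \frac{1}{48}\right) = \left(-145\right) \left(- \frac{13}{48}\right) = \frac{1885}{48}$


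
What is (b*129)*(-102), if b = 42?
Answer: -552636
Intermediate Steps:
(b*129)*(-102) = (42*129)*(-102) = 5418*(-102) = -552636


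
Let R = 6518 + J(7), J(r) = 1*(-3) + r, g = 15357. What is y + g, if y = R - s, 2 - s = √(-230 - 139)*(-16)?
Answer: 21877 - 48*I*√41 ≈ 21877.0 - 307.35*I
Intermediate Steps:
J(r) = -3 + r
R = 6522 (R = 6518 + (-3 + 7) = 6518 + 4 = 6522)
s = 2 + 48*I*√41 (s = 2 - √(-230 - 139)*(-16) = 2 - √(-369)*(-16) = 2 - 3*I*√41*(-16) = 2 - (-48)*I*√41 = 2 + 48*I*√41 ≈ 2.0 + 307.35*I)
y = 6520 - 48*I*√41 (y = 6522 - (2 + 48*I*√41) = 6522 + (-2 - 48*I*√41) = 6520 - 48*I*√41 ≈ 6520.0 - 307.35*I)
y + g = (6520 - 48*I*√41) + 15357 = 21877 - 48*I*√41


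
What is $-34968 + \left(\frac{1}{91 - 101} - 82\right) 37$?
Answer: $- \frac{380057}{10} \approx -38006.0$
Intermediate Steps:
$-34968 + \left(\frac{1}{91 - 101} - 82\right) 37 = -34968 + \left(\frac{1}{-10} - 82\right) 37 = -34968 + \left(- \frac{1}{10} - 82\right) 37 = -34968 - \frac{30377}{10} = - \frac{380057}{10}$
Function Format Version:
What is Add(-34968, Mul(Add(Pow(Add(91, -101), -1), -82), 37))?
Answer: Rational(-380057, 10) ≈ -38006.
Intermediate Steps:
Add(-34968, Mul(Add(Pow(Add(91, -101), -1), -82), 37)) = Add(-34968, Mul(Add(Pow(-10, -1), -82), 37)) = Add(-34968, Mul(Add(Rational(-1, 10), -82), 37)) = Add(-34968, Mul(Rational(-821, 10), 37)) = Add(-34968, Rational(-30377, 10)) = Rational(-380057, 10)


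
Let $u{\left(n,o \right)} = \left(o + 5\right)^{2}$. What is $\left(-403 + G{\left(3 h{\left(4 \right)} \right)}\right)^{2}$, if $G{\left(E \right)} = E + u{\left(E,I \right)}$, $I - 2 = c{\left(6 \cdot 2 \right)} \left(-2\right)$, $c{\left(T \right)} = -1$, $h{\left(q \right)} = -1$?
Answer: $105625$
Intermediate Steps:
$I = 4$ ($I = 2 - -2 = 2 + 2 = 4$)
$u{\left(n,o \right)} = \left(5 + o\right)^{2}$
$G{\left(E \right)} = 81 + E$ ($G{\left(E \right)} = E + \left(5 + 4\right)^{2} = E + 9^{2} = E + 81 = 81 + E$)
$\left(-403 + G{\left(3 h{\left(4 \right)} \right)}\right)^{2} = \left(-403 + \left(81 + 3 \left(-1\right)\right)\right)^{2} = \left(-403 + \left(81 - 3\right)\right)^{2} = \left(-403 + 78\right)^{2} = \left(-325\right)^{2} = 105625$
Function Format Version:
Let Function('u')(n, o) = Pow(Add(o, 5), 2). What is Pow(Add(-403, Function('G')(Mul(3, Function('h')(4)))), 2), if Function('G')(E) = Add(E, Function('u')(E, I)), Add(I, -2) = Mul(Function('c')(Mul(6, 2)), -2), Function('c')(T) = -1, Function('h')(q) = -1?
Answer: 105625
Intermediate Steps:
I = 4 (I = Add(2, Mul(-1, -2)) = Add(2, 2) = 4)
Function('u')(n, o) = Pow(Add(5, o), 2)
Function('G')(E) = Add(81, E) (Function('G')(E) = Add(E, Pow(Add(5, 4), 2)) = Add(E, Pow(9, 2)) = Add(E, 81) = Add(81, E))
Pow(Add(-403, Function('G')(Mul(3, Function('h')(4)))), 2) = Pow(Add(-403, Add(81, Mul(3, -1))), 2) = Pow(Add(-403, Add(81, -3)), 2) = Pow(Add(-403, 78), 2) = Pow(-325, 2) = 105625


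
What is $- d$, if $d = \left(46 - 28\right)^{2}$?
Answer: $-324$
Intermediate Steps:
$d = 324$ ($d = \left(46 - 28\right)^{2} = 18^{2} = 324$)
$- d = \left(-1\right) 324 = -324$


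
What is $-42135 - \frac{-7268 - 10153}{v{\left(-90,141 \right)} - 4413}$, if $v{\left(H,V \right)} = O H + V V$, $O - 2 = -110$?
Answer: $- \frac{353759653}{8396} \approx -42134.0$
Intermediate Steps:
$O = -108$ ($O = 2 - 110 = -108$)
$v{\left(H,V \right)} = V^{2} - 108 H$ ($v{\left(H,V \right)} = - 108 H + V V = - 108 H + V^{2} = V^{2} - 108 H$)
$-42135 - \frac{-7268 - 10153}{v{\left(-90,141 \right)} - 4413} = -42135 - \frac{-7268 - 10153}{\left(141^{2} - -9720\right) - 4413} = -42135 - - \frac{17421}{\left(19881 + 9720\right) - 4413} = -42135 - - \frac{17421}{29601 - 4413} = -42135 - - \frac{17421}{25188} = -42135 - \left(-17421\right) \frac{1}{25188} = -42135 - - \frac{5807}{8396} = -42135 + \frac{5807}{8396} = - \frac{353759653}{8396}$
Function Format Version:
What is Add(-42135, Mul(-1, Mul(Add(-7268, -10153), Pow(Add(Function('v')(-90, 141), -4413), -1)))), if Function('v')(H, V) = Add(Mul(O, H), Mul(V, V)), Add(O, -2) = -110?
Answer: Rational(-353759653, 8396) ≈ -42134.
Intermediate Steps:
O = -108 (O = Add(2, -110) = -108)
Function('v')(H, V) = Add(Pow(V, 2), Mul(-108, H)) (Function('v')(H, V) = Add(Mul(-108, H), Mul(V, V)) = Add(Mul(-108, H), Pow(V, 2)) = Add(Pow(V, 2), Mul(-108, H)))
Add(-42135, Mul(-1, Mul(Add(-7268, -10153), Pow(Add(Function('v')(-90, 141), -4413), -1)))) = Add(-42135, Mul(-1, Mul(Add(-7268, -10153), Pow(Add(Add(Pow(141, 2), Mul(-108, -90)), -4413), -1)))) = Add(-42135, Mul(-1, Mul(-17421, Pow(Add(Add(19881, 9720), -4413), -1)))) = Add(-42135, Mul(-1, Mul(-17421, Pow(Add(29601, -4413), -1)))) = Add(-42135, Mul(-1, Mul(-17421, Pow(25188, -1)))) = Add(-42135, Mul(-1, Mul(-17421, Rational(1, 25188)))) = Add(-42135, Mul(-1, Rational(-5807, 8396))) = Add(-42135, Rational(5807, 8396)) = Rational(-353759653, 8396)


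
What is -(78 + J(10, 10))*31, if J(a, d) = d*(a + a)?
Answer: -8618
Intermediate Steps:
J(a, d) = 2*a*d (J(a, d) = d*(2*a) = 2*a*d)
-(78 + J(10, 10))*31 = -(78 + 2*10*10)*31 = -(78 + 200)*31 = -278*31 = -1*8618 = -8618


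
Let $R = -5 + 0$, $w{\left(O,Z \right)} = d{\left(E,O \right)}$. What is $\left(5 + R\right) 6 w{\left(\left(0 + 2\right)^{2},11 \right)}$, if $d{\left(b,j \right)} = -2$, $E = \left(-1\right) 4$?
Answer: $0$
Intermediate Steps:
$E = -4$
$w{\left(O,Z \right)} = -2$
$R = -5$
$\left(5 + R\right) 6 w{\left(\left(0 + 2\right)^{2},11 \right)} = \left(5 - 5\right) 6 \left(-2\right) = 0 \cdot 6 \left(-2\right) = 0 \left(-2\right) = 0$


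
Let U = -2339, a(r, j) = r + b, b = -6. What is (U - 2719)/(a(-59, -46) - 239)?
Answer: 2529/152 ≈ 16.638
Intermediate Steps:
a(r, j) = -6 + r (a(r, j) = r - 6 = -6 + r)
(U - 2719)/(a(-59, -46) - 239) = (-2339 - 2719)/((-6 - 59) - 239) = -5058/(-65 - 239) = -5058/(-304) = -5058*(-1/304) = 2529/152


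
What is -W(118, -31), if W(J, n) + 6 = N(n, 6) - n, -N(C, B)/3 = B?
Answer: -7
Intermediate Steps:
N(C, B) = -3*B
W(J, n) = -24 - n (W(J, n) = -6 + (-3*6 - n) = -6 + (-18 - n) = -24 - n)
-W(118, -31) = -(-24 - 1*(-31)) = -(-24 + 31) = -1*7 = -7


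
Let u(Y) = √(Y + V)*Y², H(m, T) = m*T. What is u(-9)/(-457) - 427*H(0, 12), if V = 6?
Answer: -81*I*√3/457 ≈ -0.30699*I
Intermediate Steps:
H(m, T) = T*m
u(Y) = Y²*√(6 + Y) (u(Y) = √(Y + 6)*Y² = √(6 + Y)*Y² = Y²*√(6 + Y))
u(-9)/(-457) - 427*H(0, 12) = ((-9)²*√(6 - 9))/(-457) - 5124*0 = (81*√(-3))*(-1/457) - 427*0 = (81*(I*√3))*(-1/457) + 0 = (81*I*√3)*(-1/457) + 0 = -81*I*√3/457 + 0 = -81*I*√3/457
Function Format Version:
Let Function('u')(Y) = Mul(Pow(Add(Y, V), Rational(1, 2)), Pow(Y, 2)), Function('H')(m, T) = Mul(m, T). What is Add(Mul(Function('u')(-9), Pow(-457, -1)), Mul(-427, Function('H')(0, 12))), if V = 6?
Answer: Mul(Rational(-81, 457), I, Pow(3, Rational(1, 2))) ≈ Mul(-0.30699, I)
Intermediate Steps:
Function('H')(m, T) = Mul(T, m)
Function('u')(Y) = Mul(Pow(Y, 2), Pow(Add(6, Y), Rational(1, 2))) (Function('u')(Y) = Mul(Pow(Add(Y, 6), Rational(1, 2)), Pow(Y, 2)) = Mul(Pow(Add(6, Y), Rational(1, 2)), Pow(Y, 2)) = Mul(Pow(Y, 2), Pow(Add(6, Y), Rational(1, 2))))
Add(Mul(Function('u')(-9), Pow(-457, -1)), Mul(-427, Function('H')(0, 12))) = Add(Mul(Mul(Pow(-9, 2), Pow(Add(6, -9), Rational(1, 2))), Pow(-457, -1)), Mul(-427, Mul(12, 0))) = Add(Mul(Mul(81, Pow(-3, Rational(1, 2))), Rational(-1, 457)), Mul(-427, 0)) = Add(Mul(Mul(81, Mul(I, Pow(3, Rational(1, 2)))), Rational(-1, 457)), 0) = Add(Mul(Mul(81, I, Pow(3, Rational(1, 2))), Rational(-1, 457)), 0) = Add(Mul(Rational(-81, 457), I, Pow(3, Rational(1, 2))), 0) = Mul(Rational(-81, 457), I, Pow(3, Rational(1, 2)))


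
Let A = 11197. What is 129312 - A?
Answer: 118115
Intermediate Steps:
129312 - A = 129312 - 1*11197 = 129312 - 11197 = 118115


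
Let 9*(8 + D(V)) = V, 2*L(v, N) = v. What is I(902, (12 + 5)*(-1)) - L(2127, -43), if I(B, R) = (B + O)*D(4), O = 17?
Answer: -144127/18 ≈ -8007.1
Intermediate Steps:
L(v, N) = v/2
D(V) = -8 + V/9
I(B, R) = -1156/9 - 68*B/9 (I(B, R) = (B + 17)*(-8 + (⅑)*4) = (17 + B)*(-8 + 4/9) = (17 + B)*(-68/9) = -1156/9 - 68*B/9)
I(902, (12 + 5)*(-1)) - L(2127, -43) = (-1156/9 - 68/9*902) - 2127/2 = (-1156/9 - 61336/9) - 1*2127/2 = -62492/9 - 2127/2 = -144127/18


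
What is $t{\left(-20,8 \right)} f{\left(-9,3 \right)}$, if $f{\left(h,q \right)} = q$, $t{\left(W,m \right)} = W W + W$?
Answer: $1140$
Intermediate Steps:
$t{\left(W,m \right)} = W + W^{2}$ ($t{\left(W,m \right)} = W^{2} + W = W + W^{2}$)
$t{\left(-20,8 \right)} f{\left(-9,3 \right)} = - 20 \left(1 - 20\right) 3 = \left(-20\right) \left(-19\right) 3 = 380 \cdot 3 = 1140$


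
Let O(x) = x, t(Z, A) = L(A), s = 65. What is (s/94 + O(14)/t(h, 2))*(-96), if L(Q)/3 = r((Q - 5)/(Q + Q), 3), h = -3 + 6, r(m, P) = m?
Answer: 74864/141 ≈ 530.95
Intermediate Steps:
h = 3
L(Q) = 3*(-5 + Q)/(2*Q) (L(Q) = 3*((Q - 5)/(Q + Q)) = 3*((-5 + Q)/((2*Q))) = 3*((-5 + Q)*(1/(2*Q))) = 3*((-5 + Q)/(2*Q)) = 3*(-5 + Q)/(2*Q))
t(Z, A) = 3*(-5 + A)/(2*A)
(s/94 + O(14)/t(h, 2))*(-96) = (65/94 + 14/(((3/2)*(-5 + 2)/2)))*(-96) = (65*(1/94) + 14/(((3/2)*(½)*(-3))))*(-96) = (65/94 + 14/(-9/4))*(-96) = (65/94 + 14*(-4/9))*(-96) = (65/94 - 56/9)*(-96) = -4679/846*(-96) = 74864/141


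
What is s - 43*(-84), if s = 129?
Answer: 3741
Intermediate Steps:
s - 43*(-84) = 129 - 43*(-84) = 129 + 3612 = 3741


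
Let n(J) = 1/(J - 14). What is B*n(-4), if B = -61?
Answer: 61/18 ≈ 3.3889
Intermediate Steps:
n(J) = 1/(-14 + J)
B*n(-4) = -61/(-14 - 4) = -61/(-18) = -61*(-1/18) = 61/18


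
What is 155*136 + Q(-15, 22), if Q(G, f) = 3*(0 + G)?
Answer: 21035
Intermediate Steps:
Q(G, f) = 3*G
155*136 + Q(-15, 22) = 155*136 + 3*(-15) = 21080 - 45 = 21035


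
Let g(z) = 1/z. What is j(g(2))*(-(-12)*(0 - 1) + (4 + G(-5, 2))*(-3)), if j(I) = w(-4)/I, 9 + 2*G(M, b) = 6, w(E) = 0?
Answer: 0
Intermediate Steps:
G(M, b) = -3/2 (G(M, b) = -9/2 + (½)*6 = -9/2 + 3 = -3/2)
j(I) = 0 (j(I) = 0/I = 0)
j(g(2))*(-(-12)*(0 - 1) + (4 + G(-5, 2))*(-3)) = 0*(-(-12)*(0 - 1) + (4 - 3/2)*(-3)) = 0*(-(-12)*(-1) + (5/2)*(-3)) = 0*(-3*4 - 15/2) = 0*(-12 - 15/2) = 0*(-39/2) = 0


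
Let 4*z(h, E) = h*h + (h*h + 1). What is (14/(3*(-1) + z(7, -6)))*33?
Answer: 616/29 ≈ 21.241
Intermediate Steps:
z(h, E) = 1/4 + h**2/2 (z(h, E) = (h*h + (h*h + 1))/4 = (h**2 + (h**2 + 1))/4 = (h**2 + (1 + h**2))/4 = (1 + 2*h**2)/4 = 1/4 + h**2/2)
(14/(3*(-1) + z(7, -6)))*33 = (14/(3*(-1) + (1/4 + (1/2)*7**2)))*33 = (14/(-3 + (1/4 + (1/2)*49)))*33 = (14/(-3 + (1/4 + 49/2)))*33 = (14/(-3 + 99/4))*33 = (14/(87/4))*33 = ((4/87)*14)*33 = (56/87)*33 = 616/29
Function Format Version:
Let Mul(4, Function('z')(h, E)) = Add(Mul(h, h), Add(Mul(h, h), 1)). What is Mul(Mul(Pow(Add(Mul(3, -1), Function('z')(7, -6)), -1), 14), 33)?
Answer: Rational(616, 29) ≈ 21.241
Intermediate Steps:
Function('z')(h, E) = Add(Rational(1, 4), Mul(Rational(1, 2), Pow(h, 2))) (Function('z')(h, E) = Mul(Rational(1, 4), Add(Mul(h, h), Add(Mul(h, h), 1))) = Mul(Rational(1, 4), Add(Pow(h, 2), Add(Pow(h, 2), 1))) = Mul(Rational(1, 4), Add(Pow(h, 2), Add(1, Pow(h, 2)))) = Mul(Rational(1, 4), Add(1, Mul(2, Pow(h, 2)))) = Add(Rational(1, 4), Mul(Rational(1, 2), Pow(h, 2))))
Mul(Mul(Pow(Add(Mul(3, -1), Function('z')(7, -6)), -1), 14), 33) = Mul(Mul(Pow(Add(Mul(3, -1), Add(Rational(1, 4), Mul(Rational(1, 2), Pow(7, 2)))), -1), 14), 33) = Mul(Mul(Pow(Add(-3, Add(Rational(1, 4), Mul(Rational(1, 2), 49))), -1), 14), 33) = Mul(Mul(Pow(Add(-3, Add(Rational(1, 4), Rational(49, 2))), -1), 14), 33) = Mul(Mul(Pow(Add(-3, Rational(99, 4)), -1), 14), 33) = Mul(Mul(Pow(Rational(87, 4), -1), 14), 33) = Mul(Mul(Rational(4, 87), 14), 33) = Mul(Rational(56, 87), 33) = Rational(616, 29)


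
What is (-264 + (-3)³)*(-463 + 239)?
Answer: 65184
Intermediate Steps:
(-264 + (-3)³)*(-463 + 239) = (-264 - 27)*(-224) = -291*(-224) = 65184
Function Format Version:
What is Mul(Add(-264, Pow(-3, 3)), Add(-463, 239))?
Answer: 65184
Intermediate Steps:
Mul(Add(-264, Pow(-3, 3)), Add(-463, 239)) = Mul(Add(-264, -27), -224) = Mul(-291, -224) = 65184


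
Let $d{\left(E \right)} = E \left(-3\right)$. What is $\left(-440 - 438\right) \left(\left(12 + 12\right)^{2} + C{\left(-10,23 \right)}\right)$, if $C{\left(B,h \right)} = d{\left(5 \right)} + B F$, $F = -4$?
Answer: $-527678$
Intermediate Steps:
$d{\left(E \right)} = - 3 E$
$C{\left(B,h \right)} = -15 - 4 B$ ($C{\left(B,h \right)} = \left(-3\right) 5 + B \left(-4\right) = -15 - 4 B$)
$\left(-440 - 438\right) \left(\left(12 + 12\right)^{2} + C{\left(-10,23 \right)}\right) = \left(-440 - 438\right) \left(\left(12 + 12\right)^{2} - -25\right) = - 878 \left(24^{2} + \left(-15 + 40\right)\right) = - 878 \left(576 + 25\right) = \left(-878\right) 601 = -527678$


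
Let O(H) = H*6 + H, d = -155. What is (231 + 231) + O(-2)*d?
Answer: 2632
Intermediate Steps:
O(H) = 7*H (O(H) = 6*H + H = 7*H)
(231 + 231) + O(-2)*d = (231 + 231) + (7*(-2))*(-155) = 462 - 14*(-155) = 462 + 2170 = 2632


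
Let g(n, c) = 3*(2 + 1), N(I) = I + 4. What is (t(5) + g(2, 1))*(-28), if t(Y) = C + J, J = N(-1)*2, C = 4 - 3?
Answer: -448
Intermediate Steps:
N(I) = 4 + I
C = 1
J = 6 (J = (4 - 1)*2 = 3*2 = 6)
g(n, c) = 9 (g(n, c) = 3*3 = 9)
t(Y) = 7 (t(Y) = 1 + 6 = 7)
(t(5) + g(2, 1))*(-28) = (7 + 9)*(-28) = 16*(-28) = -448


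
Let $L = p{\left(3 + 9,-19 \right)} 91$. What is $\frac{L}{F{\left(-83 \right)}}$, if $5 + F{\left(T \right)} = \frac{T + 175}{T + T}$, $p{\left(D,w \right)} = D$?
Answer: $- \frac{90636}{461} \approx -196.61$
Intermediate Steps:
$L = 1092$ ($L = \left(3 + 9\right) 91 = 12 \cdot 91 = 1092$)
$F{\left(T \right)} = -5 + \frac{175 + T}{2 T}$ ($F{\left(T \right)} = -5 + \frac{T + 175}{T + T} = -5 + \frac{175 + T}{2 T}$)
$\frac{L}{F{\left(-83 \right)}} = \frac{1092}{\frac{1}{2} \frac{1}{-83} \left(175 - -747\right)} = \frac{1092}{\frac{1}{2} \left(- \frac{1}{83}\right) \left(175 + 747\right)} = \frac{1092}{\frac{1}{2} \left(- \frac{1}{83}\right) 922} = \frac{1092}{- \frac{461}{83}} = 1092 \left(- \frac{83}{461}\right) = - \frac{90636}{461}$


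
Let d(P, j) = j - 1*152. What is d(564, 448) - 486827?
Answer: -486531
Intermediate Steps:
d(P, j) = -152 + j (d(P, j) = j - 152 = -152 + j)
d(564, 448) - 486827 = (-152 + 448) - 486827 = 296 - 486827 = -486531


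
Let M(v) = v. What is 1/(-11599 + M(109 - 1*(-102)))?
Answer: -1/11388 ≈ -8.7812e-5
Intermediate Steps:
1/(-11599 + M(109 - 1*(-102))) = 1/(-11599 + (109 - 1*(-102))) = 1/(-11599 + (109 + 102)) = 1/(-11599 + 211) = 1/(-11388) = -1/11388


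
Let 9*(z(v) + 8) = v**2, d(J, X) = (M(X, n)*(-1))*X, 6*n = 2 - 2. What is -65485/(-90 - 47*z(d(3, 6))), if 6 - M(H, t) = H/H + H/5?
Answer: 233875/8674 ≈ 26.963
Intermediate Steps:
n = 0 (n = (2 - 2)/6 = (1/6)*0 = 0)
M(H, t) = 5 - H/5 (M(H, t) = 6 - (H/H + H/5) = 6 - (1 + H*(1/5)) = 6 - (1 + H/5) = 6 + (-1 - H/5) = 5 - H/5)
d(J, X) = X*(-5 + X/5) (d(J, X) = ((5 - X/5)*(-1))*X = (-5 + X/5)*X = X*(-5 + X/5))
z(v) = -8 + v**2/9
-65485/(-90 - 47*z(d(3, 6))) = -65485/(-90 - 47*(-8 + ((1/5)*6*(-25 + 6))**2/9)) = -65485/(-90 - 47*(-8 + ((1/5)*6*(-19))**2/9)) = -65485/(-90 - 47*(-8 + (-114/5)**2/9)) = -65485/(-90 - 47*(-8 + (1/9)*(12996/25))) = -65485/(-90 - 47*(-8 + 1444/25)) = -65485/(-90 - 47*1244/25) = -65485/(-90 - 58468/25) = -65485/(-60718/25) = -65485*(-25/60718) = 233875/8674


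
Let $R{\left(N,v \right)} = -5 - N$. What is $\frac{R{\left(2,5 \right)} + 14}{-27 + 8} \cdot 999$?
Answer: $- \frac{6993}{19} \approx -368.05$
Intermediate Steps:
$\frac{R{\left(2,5 \right)} + 14}{-27 + 8} \cdot 999 = \frac{\left(-5 - 2\right) + 14}{-27 + 8} \cdot 999 = \frac{\left(-5 - 2\right) + 14}{-19} \cdot 999 = \left(-7 + 14\right) \left(- \frac{1}{19}\right) 999 = 7 \left(- \frac{1}{19}\right) 999 = \left(- \frac{7}{19}\right) 999 = - \frac{6993}{19}$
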